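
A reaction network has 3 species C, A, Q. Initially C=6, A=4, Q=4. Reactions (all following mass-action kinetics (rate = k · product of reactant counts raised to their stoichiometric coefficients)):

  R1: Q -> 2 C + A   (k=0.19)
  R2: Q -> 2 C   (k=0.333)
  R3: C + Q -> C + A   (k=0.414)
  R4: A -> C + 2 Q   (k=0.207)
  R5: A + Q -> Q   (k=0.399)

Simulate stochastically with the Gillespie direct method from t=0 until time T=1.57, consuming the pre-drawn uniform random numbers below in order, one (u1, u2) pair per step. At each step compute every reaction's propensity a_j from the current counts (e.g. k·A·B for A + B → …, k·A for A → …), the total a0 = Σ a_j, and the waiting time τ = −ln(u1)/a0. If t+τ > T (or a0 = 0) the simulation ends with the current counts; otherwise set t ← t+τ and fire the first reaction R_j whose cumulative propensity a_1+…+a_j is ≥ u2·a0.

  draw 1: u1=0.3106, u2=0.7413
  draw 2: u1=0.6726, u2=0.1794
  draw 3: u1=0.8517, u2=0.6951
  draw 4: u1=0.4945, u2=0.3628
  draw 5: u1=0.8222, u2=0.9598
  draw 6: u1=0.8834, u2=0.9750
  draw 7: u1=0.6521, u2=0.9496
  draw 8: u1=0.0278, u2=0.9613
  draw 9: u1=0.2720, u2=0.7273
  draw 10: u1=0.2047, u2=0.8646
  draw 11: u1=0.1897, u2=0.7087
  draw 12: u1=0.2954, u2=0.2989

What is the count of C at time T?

C at T = 7

t=0.000: C=6 A=4 Q=4
Draw 1: a1=0.760, a2=1.332, a3=9.936, a4=0.828, a5=6.384, a0=19.240; τ=−ln(0.3106)/19.240=0.061 → t=0.061; u2·a0=0.7413·19.240=14.263; a1+…+a4=12.856 < 14.263 ≤ a1+…+a5=19.240 → R5 fires; C=6 A=3 Q=4
Draw 2: a1=0.760, a2=1.332, a3=9.936, a4=0.621, a5=4.788, a0=17.437; τ=−ln(0.6726)/17.437=0.023 → t=0.084; u2·a0=0.1794·17.437=3.128; a1+a2=2.092 < 3.128 ≤ a1+…+a3=12.028 → R3 fires; C=6 A=4 Q=3
Draw 3: a1=0.570, a2=0.999, a3=7.452, a4=0.828, a5=4.788, a0=14.637; τ=−ln(0.8517)/14.637=0.011 → t=0.094; u2·a0=0.6951·14.637=10.174; a1+…+a4=9.849 < 10.174 ≤ a1+…+a5=14.637 → R5 fires; C=6 A=3 Q=3
Draw 4: a1=0.570, a2=0.999, a3=7.452, a4=0.621, a5=3.591, a0=13.233; τ=−ln(0.4945)/13.233=0.053 → t=0.148; u2·a0=0.3628·13.233=4.801; a1+a2=1.569 < 4.801 ≤ a1+…+a3=9.021 → R3 fires; C=6 A=4 Q=2
Draw 5: a1=0.380, a2=0.666, a3=4.968, a4=0.828, a5=3.192, a0=10.034; τ=−ln(0.8222)/10.034=0.020 → t=0.167; u2·a0=0.9598·10.034=9.631; a1+…+a4=6.842 < 9.631 ≤ a1+…+a5=10.034 → R5 fires; C=6 A=3 Q=2
Draw 6: a1=0.380, a2=0.666, a3=4.968, a4=0.621, a5=2.394, a0=9.029; τ=−ln(0.8834)/9.029=0.014 → t=0.181; u2·a0=0.9750·9.029=8.803; a1+…+a4=6.635 < 8.803 ≤ a1+…+a5=9.029 → R5 fires; C=6 A=2 Q=2
Draw 7: a1=0.380, a2=0.666, a3=4.968, a4=0.414, a5=1.596, a0=8.024; τ=−ln(0.6521)/8.024=0.053 → t=0.234; u2·a0=0.9496·8.024=7.620; a1+…+a4=6.428 < 7.620 ≤ a1+…+a5=8.024 → R5 fires; C=6 A=1 Q=2
Draw 8: a1=0.380, a2=0.666, a3=4.968, a4=0.207, a5=0.798, a0=7.019; τ=−ln(0.0278)/7.019=0.510 → t=0.745; u2·a0=0.9613·7.019=6.747; a1+…+a4=6.221 < 6.747 ≤ a1+…+a5=7.019 → R5 fires; C=6 A=0 Q=2
Draw 9: a1=0.380, a2=0.666, a3=4.968, a4=0.000, a5=0.000, a0=6.014; τ=−ln(0.2720)/6.014=0.216 → t=0.961; u2·a0=0.7273·6.014=4.374; a1+a2=1.046 < 4.374 ≤ a1+…+a3=6.014 → R3 fires; C=6 A=1 Q=1
Draw 10: a1=0.190, a2=0.333, a3=2.484, a4=0.207, a5=0.399, a0=3.613; τ=−ln(0.2047)/3.613=0.439 → t=1.400; u2·a0=0.8646·3.613=3.124; a1+…+a3=3.007 < 3.124 ≤ a1+…+a4=3.214 → R4 fires; C=7 A=0 Q=3
Draw 11: a1=0.570, a2=0.999, a3=8.694, a4=0.000, a5=0.000, a0=10.263; τ=−ln(0.1897)/10.263=0.162 → t=1.562; u2·a0=0.7087·10.263=7.273; a1+a2=1.569 < 7.273 ≤ a1+…+a3=10.263 → R3 fires; C=7 A=1 Q=2
Draw 12: a1=0.380, a2=0.666, a3=5.796, a4=0.207, a5=0.798, a0=7.847; τ=−ln(0.2954)/7.847=0.155 → t=1.718 > T=1.57: stop.
Read off C at T=1.57: 7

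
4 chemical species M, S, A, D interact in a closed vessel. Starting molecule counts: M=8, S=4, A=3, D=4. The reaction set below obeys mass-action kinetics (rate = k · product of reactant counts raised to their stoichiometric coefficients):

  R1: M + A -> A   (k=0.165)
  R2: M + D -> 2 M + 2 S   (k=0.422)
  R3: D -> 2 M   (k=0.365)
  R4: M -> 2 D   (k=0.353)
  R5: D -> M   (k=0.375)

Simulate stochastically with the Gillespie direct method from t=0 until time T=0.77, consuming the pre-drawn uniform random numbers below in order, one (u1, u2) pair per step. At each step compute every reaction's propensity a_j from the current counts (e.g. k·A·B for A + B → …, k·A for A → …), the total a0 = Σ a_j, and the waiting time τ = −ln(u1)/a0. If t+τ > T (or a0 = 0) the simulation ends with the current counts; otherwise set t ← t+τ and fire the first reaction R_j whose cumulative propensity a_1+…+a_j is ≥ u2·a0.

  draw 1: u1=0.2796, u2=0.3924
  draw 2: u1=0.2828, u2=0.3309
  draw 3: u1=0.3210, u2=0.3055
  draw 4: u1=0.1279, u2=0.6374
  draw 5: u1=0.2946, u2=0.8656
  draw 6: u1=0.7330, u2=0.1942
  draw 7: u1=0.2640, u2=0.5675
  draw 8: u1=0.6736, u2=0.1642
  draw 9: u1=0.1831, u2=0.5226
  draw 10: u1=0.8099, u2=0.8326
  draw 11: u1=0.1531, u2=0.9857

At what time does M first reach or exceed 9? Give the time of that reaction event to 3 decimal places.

Threshold first reached at t = 0.055

t=0.000: M=8 S=4 A=3 D=4
Draw 1: a1=3.960, a2=13.504, a3=1.460, a4=2.824, a5=1.500, a0=23.248; τ=−ln(0.2796)/23.248=0.055 → t=0.055; u2·a0=0.3924·23.248=9.123; a1=3.960 < 9.123 ≤ a1+a2=17.464 → R2 fires; M=9 S=6 A=3 D=3
Draw 2: a1=4.455, a2=11.394, a3=1.095, a4=3.177, a5=1.125, a0=21.246; τ=−ln(0.2828)/21.246=0.059 → t=0.114; u2·a0=0.3309·21.246=7.030; a1=4.455 < 7.030 ≤ a1+a2=15.849 → R2 fires; M=10 S=8 A=3 D=2
Draw 3: a1=4.950, a2=8.440, a3=0.730, a4=3.530, a5=0.750, a0=18.400; τ=−ln(0.3210)/18.400=0.062 → t=0.176; u2·a0=0.3055·18.400=5.621; a1=4.950 < 5.621 ≤ a1+a2=13.390 → R2 fires; M=11 S=10 A=3 D=1
Draw 4: a1=5.445, a2=4.642, a3=0.365, a4=3.883, a5=0.375, a0=14.710; τ=−ln(0.1279)/14.710=0.140 → t=0.316; u2·a0=0.6374·14.710=9.376; a1=5.445 < 9.376 ≤ a1+a2=10.087 → R2 fires; M=12 S=12 A=3 D=0
Draw 5: a1=5.940, a2=0.000, a3=0.000, a4=4.236, a5=0.000, a0=10.176; τ=−ln(0.2946)/10.176=0.120 → t=0.436; u2·a0=0.8656·10.176=8.808; a1+…+a3=5.940 < 8.808 ≤ a1+…+a4=10.176 → R4 fires; M=11 S=12 A=3 D=2
Draw 6: a1=5.445, a2=9.284, a3=0.730, a4=3.883, a5=0.750, a0=20.092; τ=−ln(0.7330)/20.092=0.015 → t=0.451; u2·a0=0.1942·20.092=3.902 ≤ a1=5.445 → R1 fires; M=10 S=12 A=3 D=2
Draw 7: a1=4.950, a2=8.440, a3=0.730, a4=3.530, a5=0.750, a0=18.400; τ=−ln(0.2640)/18.400=0.072 → t=0.524; u2·a0=0.5675·18.400=10.442; a1=4.950 < 10.442 ≤ a1+a2=13.390 → R2 fires; M=11 S=14 A=3 D=1
Draw 8: a1=5.445, a2=4.642, a3=0.365, a4=3.883, a5=0.375, a0=14.710; τ=−ln(0.6736)/14.710=0.027 → t=0.551; u2·a0=0.1642·14.710=2.415 ≤ a1=5.445 → R1 fires; M=10 S=14 A=3 D=1
Draw 9: a1=4.950, a2=4.220, a3=0.365, a4=3.530, a5=0.375, a0=13.440; τ=−ln(0.1831)/13.440=0.126 → t=0.677; u2·a0=0.5226·13.440=7.024; a1=4.950 < 7.024 ≤ a1+a2=9.170 → R2 fires; M=11 S=16 A=3 D=0
Draw 10: a1=5.445, a2=0.000, a3=0.000, a4=3.883, a5=0.000, a0=9.328; τ=−ln(0.8099)/9.328=0.023 → t=0.700; u2·a0=0.8326·9.328=7.766; a1+…+a3=5.445 < 7.766 ≤ a1+…+a4=9.328 → R4 fires; M=10 S=16 A=3 D=2
Draw 11: a1=4.950, a2=8.440, a3=0.730, a4=3.530, a5=0.750, a0=18.400; τ=−ln(0.1531)/18.400=0.102 → t=0.802 > T=0.77: stop.
M first becomes ≥ 9 when it reaches 9 at the event at t=0.055.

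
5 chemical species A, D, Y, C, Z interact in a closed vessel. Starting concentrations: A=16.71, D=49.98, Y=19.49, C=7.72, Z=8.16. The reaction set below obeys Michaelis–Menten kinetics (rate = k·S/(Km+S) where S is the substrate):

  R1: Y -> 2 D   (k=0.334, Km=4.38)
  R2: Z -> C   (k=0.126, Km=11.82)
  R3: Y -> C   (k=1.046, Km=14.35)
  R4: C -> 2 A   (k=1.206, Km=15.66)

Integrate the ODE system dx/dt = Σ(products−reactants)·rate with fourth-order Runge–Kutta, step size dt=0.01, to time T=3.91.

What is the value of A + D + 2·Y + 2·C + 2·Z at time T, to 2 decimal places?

Check how each reaction changes W = A + D + 2·Y + 2·C + 2·Z (weight of products minus weight of reactants):
R1: Y -> 2 D: (1·2) − (2·1) = 2 − 2 = 0
R2: Z -> C: (2·1) − (2·1) = 2 − 2 = 0
R3: Y -> C: (2·1) − (2·1) = 2 − 2 = 0
R4: C -> 2 A: (1·2) − (2·1) = 2 − 2 = 0
Every reaction leaves W unchanged, so W is conserved and no simulation is needed: W(T) = W(0) = 16.71 + 49.98 + 2·19.49 + 2·7.72 + 2·8.16 = 137.43

Value at T = 137.43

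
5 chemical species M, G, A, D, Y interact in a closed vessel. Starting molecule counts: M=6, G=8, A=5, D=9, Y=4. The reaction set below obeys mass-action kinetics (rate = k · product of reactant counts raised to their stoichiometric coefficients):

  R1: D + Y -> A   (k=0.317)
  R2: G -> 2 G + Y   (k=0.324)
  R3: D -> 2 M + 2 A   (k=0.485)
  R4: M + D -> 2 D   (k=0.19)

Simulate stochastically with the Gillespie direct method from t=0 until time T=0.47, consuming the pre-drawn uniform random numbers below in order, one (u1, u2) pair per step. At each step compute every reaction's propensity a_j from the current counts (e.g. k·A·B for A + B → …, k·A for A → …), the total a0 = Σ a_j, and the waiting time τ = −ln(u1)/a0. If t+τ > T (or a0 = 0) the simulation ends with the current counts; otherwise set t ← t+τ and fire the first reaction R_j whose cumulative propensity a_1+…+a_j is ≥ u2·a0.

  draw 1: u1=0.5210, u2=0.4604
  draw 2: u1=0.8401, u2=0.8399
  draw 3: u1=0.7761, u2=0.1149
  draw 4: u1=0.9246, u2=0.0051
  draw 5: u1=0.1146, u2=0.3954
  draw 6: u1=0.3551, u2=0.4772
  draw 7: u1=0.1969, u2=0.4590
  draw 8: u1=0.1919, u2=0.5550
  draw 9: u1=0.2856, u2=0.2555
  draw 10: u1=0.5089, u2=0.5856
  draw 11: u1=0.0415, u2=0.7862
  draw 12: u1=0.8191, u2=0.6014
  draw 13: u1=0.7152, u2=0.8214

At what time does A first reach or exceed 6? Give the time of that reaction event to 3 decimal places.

t=0.000: M=6 G=8 A=5 D=9 Y=4
Draw 1: a1=11.412, a2=2.592, a3=4.365, a4=10.260, a0=28.629; τ=−ln(0.5210)/28.629=0.023 → t=0.023; u2·a0=0.4604·28.629=13.181; a1=11.412 < 13.181 ≤ a1+a2=14.004 → R2 fires; M=6 G=9 A=5 D=9 Y=5
Draw 2: a1=14.265, a2=2.916, a3=4.365, a4=10.260, a0=31.806; τ=−ln(0.8401)/31.806=0.005 → t=0.028; u2·a0=0.8399·31.806=26.714; a1+…+a3=21.546 < 26.714 ≤ a1+…+a4=31.806 → R4 fires; M=5 G=9 A=5 D=10 Y=5
Draw 3: a1=15.850, a2=2.916, a3=4.850, a4=9.500, a0=33.116; τ=−ln(0.7761)/33.116=0.008 → t=0.036; u2·a0=0.1149·33.116=3.805 ≤ a1=15.850 → R1 fires; M=5 G=9 A=6 D=9 Y=4
Draw 4: a1=11.412, a2=2.916, a3=4.365, a4=8.550, a0=27.243; τ=−ln(0.9246)/27.243=0.003 → t=0.039; u2·a0=0.0051·27.243=0.139 ≤ a1=11.412 → R1 fires; M=5 G=9 A=7 D=8 Y=3
Draw 5: a1=7.608, a2=2.916, a3=3.880, a4=7.600, a0=22.004; τ=−ln(0.1146)/22.004=0.098 → t=0.137; u2·a0=0.3954·22.004=8.700; a1=7.608 < 8.700 ≤ a1+a2=10.524 → R2 fires; M=5 G=10 A=7 D=8 Y=4
Draw 6: a1=10.144, a2=3.240, a3=3.880, a4=7.600, a0=24.864; τ=−ln(0.3551)/24.864=0.042 → t=0.179; u2·a0=0.4772·24.864=11.865; a1=10.144 < 11.865 ≤ a1+a2=13.384 → R2 fires; M=5 G=11 A=7 D=8 Y=5
Draw 7: a1=12.680, a2=3.564, a3=3.880, a4=7.600, a0=27.724; τ=−ln(0.1969)/27.724=0.059 → t=0.237; u2·a0=0.4590·27.724=12.725; a1=12.680 < 12.725 ≤ a1+a2=16.244 → R2 fires; M=5 G=12 A=7 D=8 Y=6
Draw 8: a1=15.216, a2=3.888, a3=3.880, a4=7.600, a0=30.584; τ=−ln(0.1919)/30.584=0.054 → t=0.291; u2·a0=0.5550·30.584=16.974; a1=15.216 < 16.974 ≤ a1+a2=19.104 → R2 fires; M=5 G=13 A=7 D=8 Y=7
Draw 9: a1=17.752, a2=4.212, a3=3.880, a4=7.600, a0=33.444; τ=−ln(0.2856)/33.444=0.037 → t=0.329; u2·a0=0.2555·33.444=8.545 ≤ a1=17.752 → R1 fires; M=5 G=13 A=8 D=7 Y=6
Draw 10: a1=13.314, a2=4.212, a3=3.395, a4=6.650, a0=27.571; τ=−ln(0.5089)/27.571=0.025 → t=0.353; u2·a0=0.5856·27.571=16.146; a1=13.314 < 16.146 ≤ a1+a2=17.526 → R2 fires; M=5 G=14 A=8 D=7 Y=7
Draw 11: a1=15.533, a2=4.536, a3=3.395, a4=6.650, a0=30.114; τ=−ln(0.0415)/30.114=0.106 → t=0.459; u2·a0=0.7862·30.114=23.676; a1+…+a3=23.464 < 23.676 ≤ a1+…+a4=30.114 → R4 fires; M=4 G=14 A=8 D=8 Y=7
Draw 12: a1=17.752, a2=4.536, a3=3.880, a4=6.080, a0=32.248; τ=−ln(0.8191)/32.248=0.006 → t=0.465; u2·a0=0.6014·32.248=19.394; a1=17.752 < 19.394 ≤ a1+a2=22.288 → R2 fires; M=4 G=15 A=8 D=8 Y=8
Draw 13: a1=20.288, a2=4.860, a3=3.880, a4=6.080, a0=35.108; τ=−ln(0.7152)/35.108=0.010 → t=0.475 > T=0.47: stop.
A first becomes ≥ 6 when it reaches 6 at the event at t=0.036.

Threshold first reached at t = 0.036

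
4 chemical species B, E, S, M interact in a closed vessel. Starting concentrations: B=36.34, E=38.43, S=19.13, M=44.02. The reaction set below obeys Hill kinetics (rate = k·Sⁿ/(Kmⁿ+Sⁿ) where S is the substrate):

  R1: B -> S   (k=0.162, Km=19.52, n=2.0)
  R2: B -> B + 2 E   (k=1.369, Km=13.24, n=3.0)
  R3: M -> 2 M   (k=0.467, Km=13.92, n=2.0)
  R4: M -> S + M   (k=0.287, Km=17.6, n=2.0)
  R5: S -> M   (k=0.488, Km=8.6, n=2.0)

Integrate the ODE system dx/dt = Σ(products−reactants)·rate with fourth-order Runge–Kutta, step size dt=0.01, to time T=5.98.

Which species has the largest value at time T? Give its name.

Dominant species at T: E

RK4 with dt=0.01: 598 steps to T=5.98. Trajectory (selected grid times):
t=0.00: B=36.34 E=38.43 S=19.13 M=44.02
t=0.66: B=36.26 E=40.15 S=19.11 M=44.57
t=1.33: B=36.17 E=41.90 S=19.09 M=45.13
t=1.99: B=36.09 E=43.62 S=19.07 M=45.68
t=2.66: B=36.01 E=45.37 S=19.05 M=46.23
t=3.32: B=35.92 E=47.09 S=19.03 M=46.78
t=3.99: B=35.84 E=48.84 S=19.01 M=47.34
t=4.65: B=35.76 E=50.56 S=18.99 M=47.89
t=5.32: B=35.67 E=52.31 S=18.97 M=48.45
t=5.98: B=35.59 E=54.03 S=18.96 M=49.01
At T=5.98: B=35.59 E=54.03 S=18.96 M=49.01; the largest is E.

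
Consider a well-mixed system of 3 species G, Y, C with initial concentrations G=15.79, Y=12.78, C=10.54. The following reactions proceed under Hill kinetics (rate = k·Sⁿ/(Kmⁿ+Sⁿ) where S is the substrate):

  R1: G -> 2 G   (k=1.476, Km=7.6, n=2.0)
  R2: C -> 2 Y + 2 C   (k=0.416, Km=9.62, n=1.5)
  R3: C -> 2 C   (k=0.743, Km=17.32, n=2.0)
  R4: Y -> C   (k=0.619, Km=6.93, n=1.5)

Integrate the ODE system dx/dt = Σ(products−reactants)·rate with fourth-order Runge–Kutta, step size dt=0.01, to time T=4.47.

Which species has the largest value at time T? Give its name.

Dominant species at T: G

RK4 with dt=0.01: 447 steps to T=4.47. Trajectory (selected grid times):
t=0.00: G=15.79 Y=12.78 C=10.54
t=0.50: G=16.39 Y=12.78 C=10.98
t=0.99: G=16.99 Y=12.79 C=11.41
t=1.49: G=17.61 Y=12.81 C=11.87
t=1.99: G=18.24 Y=12.83 C=12.34
t=2.48: G=18.86 Y=12.86 C=12.80
t=2.98: G=19.49 Y=12.89 C=13.28
t=3.48: G=20.14 Y=12.93 C=13.78
t=3.97: G=20.77 Y=12.97 C=14.27
t=4.47: G=21.43 Y=13.02 C=14.78
At T=4.47: G=21.43 Y=13.02 C=14.78; the largest is G.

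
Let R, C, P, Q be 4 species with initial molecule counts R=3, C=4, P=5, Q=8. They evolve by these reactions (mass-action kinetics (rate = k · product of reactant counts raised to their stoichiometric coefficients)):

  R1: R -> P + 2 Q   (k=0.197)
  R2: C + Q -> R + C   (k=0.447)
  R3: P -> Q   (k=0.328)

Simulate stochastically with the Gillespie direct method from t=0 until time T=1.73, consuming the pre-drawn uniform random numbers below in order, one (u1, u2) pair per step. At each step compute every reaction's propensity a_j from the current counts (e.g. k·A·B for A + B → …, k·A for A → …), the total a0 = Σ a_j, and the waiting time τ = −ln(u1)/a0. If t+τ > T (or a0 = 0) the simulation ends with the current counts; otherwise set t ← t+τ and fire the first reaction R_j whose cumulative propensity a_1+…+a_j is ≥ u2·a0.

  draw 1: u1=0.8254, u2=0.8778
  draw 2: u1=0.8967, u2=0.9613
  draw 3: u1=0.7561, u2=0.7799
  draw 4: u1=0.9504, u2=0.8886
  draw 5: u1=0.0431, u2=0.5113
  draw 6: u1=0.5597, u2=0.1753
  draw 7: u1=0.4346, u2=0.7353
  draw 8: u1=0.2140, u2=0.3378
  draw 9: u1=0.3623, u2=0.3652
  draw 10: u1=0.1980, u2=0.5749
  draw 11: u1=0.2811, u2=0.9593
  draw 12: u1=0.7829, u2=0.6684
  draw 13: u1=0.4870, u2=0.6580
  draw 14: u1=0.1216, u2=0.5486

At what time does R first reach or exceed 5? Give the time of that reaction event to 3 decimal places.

t=0.000: R=3 C=4 P=5 Q=8
Draw 1: a1=0.591, a2=14.304, a3=1.640, a0=16.535; τ=−ln(0.8254)/16.535=0.012 → t=0.012; u2·a0=0.8778·16.535=14.514; a1=0.591 < 14.514 ≤ a1+a2=14.895 → R2 fires; R=4 C=4 P=5 Q=7
Draw 2: a1=0.788, a2=12.516, a3=1.640, a0=14.944; τ=−ln(0.8967)/14.944=0.007 → t=0.019; u2·a0=0.9613·14.944=14.366; a1+a2=13.304 < 14.366 ≤ a1+…+a3=14.944 → R3 fires; R=4 C=4 P=4 Q=8
Draw 3: a1=0.788, a2=14.304, a3=1.312, a0=16.404; τ=−ln(0.7561)/16.404=0.017 → t=0.036; u2·a0=0.7799·16.404=12.793; a1=0.788 < 12.793 ≤ a1+a2=15.092 → R2 fires; R=5 C=4 P=4 Q=7
Draw 4: a1=0.985, a2=12.516, a3=1.312, a0=14.813; τ=−ln(0.9504)/14.813=0.003 → t=0.039; u2·a0=0.8886·14.813=13.163; a1=0.985 < 13.163 ≤ a1+a2=13.501 → R2 fires; R=6 C=4 P=4 Q=6
Draw 5: a1=1.182, a2=10.728, a3=1.312, a0=13.222; τ=−ln(0.0431)/13.222=0.238 → t=0.277; u2·a0=0.5113·13.222=6.760; a1=1.182 < 6.760 ≤ a1+a2=11.910 → R2 fires; R=7 C=4 P=4 Q=5
Draw 6: a1=1.379, a2=8.940, a3=1.312, a0=11.631; τ=−ln(0.5597)/11.631=0.050 → t=0.327; u2·a0=0.1753·11.631=2.039; a1=1.379 < 2.039 ≤ a1+a2=10.319 → R2 fires; R=8 C=4 P=4 Q=4
Draw 7: a1=1.576, a2=7.152, a3=1.312, a0=10.040; τ=−ln(0.4346)/10.040=0.083 → t=0.410; u2·a0=0.7353·10.040=7.382; a1=1.576 < 7.382 ≤ a1+a2=8.728 → R2 fires; R=9 C=4 P=4 Q=3
Draw 8: a1=1.773, a2=5.364, a3=1.312, a0=8.449; τ=−ln(0.2140)/8.449=0.182 → t=0.593; u2·a0=0.3378·8.449=2.854; a1=1.773 < 2.854 ≤ a1+a2=7.137 → R2 fires; R=10 C=4 P=4 Q=2
Draw 9: a1=1.970, a2=3.576, a3=1.312, a0=6.858; τ=−ln(0.3623)/6.858=0.148 → t=0.741; u2·a0=0.3652·6.858=2.505; a1=1.970 < 2.505 ≤ a1+a2=5.546 → R2 fires; R=11 C=4 P=4 Q=1
Draw 10: a1=2.167, a2=1.788, a3=1.312, a0=5.267; τ=−ln(0.1980)/5.267=0.307 → t=1.048; u2·a0=0.5749·5.267=3.028; a1=2.167 < 3.028 ≤ a1+a2=3.955 → R2 fires; R=12 C=4 P=4 Q=0
Draw 11: a1=2.364, a2=0.000, a3=1.312, a0=3.676; τ=−ln(0.2811)/3.676=0.345 → t=1.393; u2·a0=0.9593·3.676=3.526; a1+a2=2.364 < 3.526 ≤ a1+…+a3=3.676 → R3 fires; R=12 C=4 P=3 Q=1
Draw 12: a1=2.364, a2=1.788, a3=0.984, a0=5.136; τ=−ln(0.7829)/5.136=0.048 → t=1.441; u2·a0=0.6684·5.136=3.433; a1=2.364 < 3.433 ≤ a1+a2=4.152 → R2 fires; R=13 C=4 P=3 Q=0
Draw 13: a1=2.561, a2=0.000, a3=0.984, a0=3.545; τ=−ln(0.4870)/3.545=0.203 → t=1.644; u2·a0=0.6580·3.545=2.333 ≤ a1=2.561 → R1 fires; R=12 C=4 P=4 Q=2
Draw 14: a1=2.364, a2=3.576, a3=1.312, a0=7.252; τ=−ln(0.1216)/7.252=0.291 → t=1.934 > T=1.73: stop.
R first becomes ≥ 5 when it reaches 5 at the event at t=0.036.

Threshold first reached at t = 0.036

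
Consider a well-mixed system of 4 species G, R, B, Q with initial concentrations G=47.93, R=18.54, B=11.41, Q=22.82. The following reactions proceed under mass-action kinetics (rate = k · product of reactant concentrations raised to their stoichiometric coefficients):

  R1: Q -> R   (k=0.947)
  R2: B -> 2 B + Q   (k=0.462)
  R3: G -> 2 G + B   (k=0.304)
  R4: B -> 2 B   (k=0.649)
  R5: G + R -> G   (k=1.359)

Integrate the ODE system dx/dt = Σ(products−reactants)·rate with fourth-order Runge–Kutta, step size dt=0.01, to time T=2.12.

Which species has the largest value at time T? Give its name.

RK4 with dt=0.01: 212 steps to T=2.12. Trajectory (selected grid times):
t=0.00: G=47.93 R=18.54 B=11.41 Q=22.82
t=0.24: G=51.56 R=0.27 B=19.05 Q=19.69
t=0.47: G=55.29 R=0.23 B=28.84 Q=18.11
t=0.71: G=59.48 R=0.21 B=42.44 Q=17.96
t=0.94: G=63.78 R=0.21 B=59.70 Q=19.31
t=1.18: G=68.61 R=0.23 B=83.46 Q=22.48
t=1.41: G=73.58 R=0.26 B=113.42 Q=27.46
t=1.65: G=79.15 R=0.31 B=154.45 Q=35.15
t=1.88: G=84.88 R=0.37 B=205.94 Q=45.46
t=2.12: G=91.31 R=0.46 B=276.21 Q=60.10
At T=2.12: G=91.31 R=0.46 B=276.21 Q=60.10; the largest is B.

Dominant species at T: B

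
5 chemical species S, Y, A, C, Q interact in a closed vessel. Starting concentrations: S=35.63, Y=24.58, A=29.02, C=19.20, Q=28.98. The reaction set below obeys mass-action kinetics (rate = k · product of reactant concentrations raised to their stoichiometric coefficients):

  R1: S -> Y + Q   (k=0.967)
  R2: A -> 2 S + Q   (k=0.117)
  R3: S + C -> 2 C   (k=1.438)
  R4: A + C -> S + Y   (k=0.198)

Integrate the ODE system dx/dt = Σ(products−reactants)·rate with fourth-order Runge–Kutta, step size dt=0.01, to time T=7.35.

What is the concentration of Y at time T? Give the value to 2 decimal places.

Y at T = 54.35

RK4 with dt=0.01: 735 steps to T=7.35. Trajectory (selected grid times):
t=0.00: S=35.63 Y=24.58 A=29.02 C=19.20 Q=28.98
t=0.82: S=0.00 Y=54.35 A=0.00 C=54.44 Q=30.46
t=1.63: S=0.00 Y=54.35 A=0.00 C=54.44 Q=30.46
t=2.45: S=0.00 Y=54.35 A=0.00 C=54.44 Q=30.46
t=3.27: S=0.00 Y=54.35 A=0.00 C=54.44 Q=30.46
t=4.08: S=0.00 Y=54.35 A=0.00 C=54.44 Q=30.46
t=4.90: S=0.00 Y=54.35 A=0.00 C=54.44 Q=30.46
t=5.72: S=0.00 Y=54.35 A=0.00 C=54.44 Q=30.46
t=6.53: S=0.00 Y=54.35 A=0.00 C=54.44 Q=30.46
t=7.35: S=0.00 Y=54.35 A=0.00 C=54.44 Q=30.46
Read off Y at T=7.35: 54.35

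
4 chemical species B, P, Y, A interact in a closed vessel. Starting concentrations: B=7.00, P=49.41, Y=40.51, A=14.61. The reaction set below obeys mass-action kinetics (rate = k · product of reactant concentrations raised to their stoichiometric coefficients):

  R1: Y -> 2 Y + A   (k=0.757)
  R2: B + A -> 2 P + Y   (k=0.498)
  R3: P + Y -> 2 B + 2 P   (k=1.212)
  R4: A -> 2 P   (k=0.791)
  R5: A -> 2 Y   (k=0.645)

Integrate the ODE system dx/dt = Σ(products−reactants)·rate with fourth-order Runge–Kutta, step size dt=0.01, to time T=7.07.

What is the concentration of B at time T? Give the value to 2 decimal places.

RK4 with dt=0.01: 707 steps to T=7.07. Trajectory (selected grid times):
t=0.00: B=7.00 P=49.41 Y=40.51 A=14.61
t=0.79: B=104.45 P=134.87 Y=0.00 A=0.00
t=1.57: B=104.45 P=134.87 Y=0.00 A=0.00
t=2.36: B=104.45 P=134.87 Y=0.00 A=0.00
t=3.14: B=104.45 P=134.87 Y=0.00 A=0.00
t=3.93: B=104.45 P=134.87 Y=0.00 A=0.00
t=4.71: B=104.45 P=134.87 Y=0.00 A=0.00
t=5.50: B=104.45 P=134.87 Y=0.00 A=0.00
t=6.28: B=104.45 P=134.87 Y=0.00 A=0.00
t=7.07: B=104.45 P=134.87 Y=0.00 A=0.00
Read off B at T=7.07: 104.45

B at T = 104.45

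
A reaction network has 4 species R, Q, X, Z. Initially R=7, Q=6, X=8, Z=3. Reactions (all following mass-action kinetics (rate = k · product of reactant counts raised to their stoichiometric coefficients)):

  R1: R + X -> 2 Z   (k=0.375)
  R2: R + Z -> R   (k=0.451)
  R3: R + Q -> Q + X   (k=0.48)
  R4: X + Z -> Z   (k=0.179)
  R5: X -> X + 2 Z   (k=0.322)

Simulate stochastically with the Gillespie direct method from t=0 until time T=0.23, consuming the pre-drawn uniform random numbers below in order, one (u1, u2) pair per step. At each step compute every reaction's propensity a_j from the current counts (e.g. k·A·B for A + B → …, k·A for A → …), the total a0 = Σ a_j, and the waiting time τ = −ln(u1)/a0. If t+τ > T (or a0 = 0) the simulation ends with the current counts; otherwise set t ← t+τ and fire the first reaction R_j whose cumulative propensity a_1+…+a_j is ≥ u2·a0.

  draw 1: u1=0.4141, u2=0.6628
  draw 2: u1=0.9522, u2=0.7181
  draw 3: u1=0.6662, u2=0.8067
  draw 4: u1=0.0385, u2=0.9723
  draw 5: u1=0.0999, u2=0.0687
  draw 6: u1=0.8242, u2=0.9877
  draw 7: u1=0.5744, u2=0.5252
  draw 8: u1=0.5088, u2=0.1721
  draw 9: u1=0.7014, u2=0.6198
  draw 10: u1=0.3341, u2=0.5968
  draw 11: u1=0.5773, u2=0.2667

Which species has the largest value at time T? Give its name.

t=0.000: R=7 Q=6 X=8 Z=3
Draw 1: a1=21.000, a2=9.471, a3=20.160, a4=4.296, a5=2.576, a0=57.503; τ=−ln(0.4141)/57.503=0.015 → t=0.015; u2·a0=0.6628·57.503=38.113; a1+a2=30.471 < 38.113 ≤ a1+…+a3=50.631 → R3 fires; R=6 Q=6 X=9 Z=3
Draw 2: a1=20.250, a2=8.118, a3=17.280, a4=4.833, a5=2.898, a0=53.379; τ=−ln(0.9522)/53.379=0.001 → t=0.016; u2·a0=0.7181·53.379=38.331; a1+a2=28.368 < 38.331 ≤ a1+…+a3=45.648 → R3 fires; R=5 Q=6 X=10 Z=3
Draw 3: a1=18.750, a2=6.765, a3=14.400, a4=5.370, a5=3.220, a0=48.505; τ=−ln(0.6662)/48.505=0.008 → t=0.025; u2·a0=0.8067·48.505=39.129; a1+a2=25.515 < 39.129 ≤ a1+…+a3=39.915 → R3 fires; R=4 Q=6 X=11 Z=3
Draw 4: a1=16.500, a2=5.412, a3=11.520, a4=5.907, a5=3.542, a0=42.881; τ=−ln(0.0385)/42.881=0.076 → t=0.101; u2·a0=0.9723·42.881=41.693; a1+…+a4=39.339 < 41.693 ≤ a1+…+a5=42.881 → R5 fires; R=4 Q=6 X=11 Z=5
Draw 5: a1=16.500, a2=9.020, a3=11.520, a4=9.845, a5=3.542, a0=50.427; τ=−ln(0.0999)/50.427=0.046 → t=0.146; u2·a0=0.0687·50.427=3.464 ≤ a1=16.500 → R1 fires; R=3 Q=6 X=10 Z=7
Draw 6: a1=11.250, a2=9.471, a3=8.640, a4=12.530, a5=3.220, a0=45.111; τ=−ln(0.8242)/45.111=0.004 → t=0.151; u2·a0=0.9877·45.111=44.556; a1+…+a4=41.891 < 44.556 ≤ a1+…+a5=45.111 → R5 fires; R=3 Q=6 X=10 Z=9
Draw 7: a1=11.250, a2=12.177, a3=8.640, a4=16.110, a5=3.220, a0=51.397; τ=−ln(0.5744)/51.397=0.011 → t=0.161; u2·a0=0.5252·51.397=26.994; a1+a2=23.427 < 26.994 ≤ a1+…+a3=32.067 → R3 fires; R=2 Q=6 X=11 Z=9
Draw 8: a1=8.250, a2=8.118, a3=5.760, a4=17.721, a5=3.542, a0=43.391; τ=−ln(0.5088)/43.391=0.016 → t=0.177; u2·a0=0.1721·43.391=7.468 ≤ a1=8.250 → R1 fires; R=1 Q=6 X=10 Z=11
Draw 9: a1=3.750, a2=4.961, a3=2.880, a4=19.690, a5=3.220, a0=34.501; τ=−ln(0.7014)/34.501=0.010 → t=0.187; u2·a0=0.6198·34.501=21.384; a1+…+a3=11.591 < 21.384 ≤ a1+…+a4=31.281 → R4 fires; R=1 Q=6 X=9 Z=11
Draw 10: a1=3.375, a2=4.961, a3=2.880, a4=17.721, a5=2.898, a0=31.835; τ=−ln(0.3341)/31.835=0.034 → t=0.222; u2·a0=0.5968·31.835=18.999; a1+…+a3=11.216 < 18.999 ≤ a1+…+a4=28.937 → R4 fires; R=1 Q=6 X=8 Z=11
Draw 11: a1=3.000, a2=4.961, a3=2.880, a4=15.752, a5=2.576, a0=29.169; τ=−ln(0.5773)/29.169=0.019 → t=0.240 > T=0.23: stop.
At T=0.23: R=1 Q=6 X=8 Z=11; the largest is Z.

Dominant species at T: Z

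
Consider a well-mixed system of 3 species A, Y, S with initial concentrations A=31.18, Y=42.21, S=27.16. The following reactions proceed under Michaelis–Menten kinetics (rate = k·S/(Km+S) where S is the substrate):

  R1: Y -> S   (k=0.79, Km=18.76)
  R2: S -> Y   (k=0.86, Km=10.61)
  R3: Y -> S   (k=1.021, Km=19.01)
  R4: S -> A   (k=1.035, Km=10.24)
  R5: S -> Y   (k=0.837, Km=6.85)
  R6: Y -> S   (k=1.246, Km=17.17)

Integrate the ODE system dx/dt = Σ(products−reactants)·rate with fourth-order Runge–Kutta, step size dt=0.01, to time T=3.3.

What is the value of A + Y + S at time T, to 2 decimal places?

Value at T = 100.55

Check how each reaction changes W = A + Y + S (weight of products minus weight of reactants):
R1: Y -> S: (1·1) − (1·1) = 1 − 1 = 0
R2: S -> Y: (1·1) − (1·1) = 1 − 1 = 0
R3: Y -> S: (1·1) − (1·1) = 1 − 1 = 0
R4: S -> A: (1·1) − (1·1) = 1 − 1 = 0
R5: S -> Y: (1·1) − (1·1) = 1 − 1 = 0
R6: Y -> S: (1·1) − (1·1) = 1 − 1 = 0
Every reaction leaves W unchanged, so W is conserved and no simulation is needed: W(T) = W(0) = 31.18 + 42.21 + 27.16 = 100.55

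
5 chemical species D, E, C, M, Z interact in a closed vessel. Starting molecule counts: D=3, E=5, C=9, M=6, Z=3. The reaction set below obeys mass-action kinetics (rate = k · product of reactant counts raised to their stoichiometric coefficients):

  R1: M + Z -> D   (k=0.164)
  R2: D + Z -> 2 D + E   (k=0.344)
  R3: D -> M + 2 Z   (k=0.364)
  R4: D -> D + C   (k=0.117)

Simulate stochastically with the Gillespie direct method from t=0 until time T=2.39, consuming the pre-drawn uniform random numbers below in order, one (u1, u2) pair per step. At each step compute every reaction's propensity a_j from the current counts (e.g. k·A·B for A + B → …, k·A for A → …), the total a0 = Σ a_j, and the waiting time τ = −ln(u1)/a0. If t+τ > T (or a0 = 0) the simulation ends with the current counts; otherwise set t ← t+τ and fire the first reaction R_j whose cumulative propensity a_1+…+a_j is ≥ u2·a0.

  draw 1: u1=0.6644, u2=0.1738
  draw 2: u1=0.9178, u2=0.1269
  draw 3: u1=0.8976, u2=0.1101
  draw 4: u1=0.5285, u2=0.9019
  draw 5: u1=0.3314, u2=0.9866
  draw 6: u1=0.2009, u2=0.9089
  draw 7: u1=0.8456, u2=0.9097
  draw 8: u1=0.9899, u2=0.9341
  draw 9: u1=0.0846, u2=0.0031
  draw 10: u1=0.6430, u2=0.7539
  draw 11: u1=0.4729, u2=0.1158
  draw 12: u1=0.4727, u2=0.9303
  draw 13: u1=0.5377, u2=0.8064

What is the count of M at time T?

t=0.000: D=3 E=5 C=9 M=6 Z=3
Draw 1: a1=2.952, a2=3.096, a3=1.092, a4=0.351, a0=7.491; τ=−ln(0.6644)/7.491=0.055 → t=0.055; u2·a0=0.1738·7.491=1.302 ≤ a1=2.952 → R1 fires; D=4 E=5 C=9 M=5 Z=2
Draw 2: a1=1.640, a2=2.752, a3=1.456, a4=0.468, a0=6.316; τ=−ln(0.9178)/6.316=0.014 → t=0.068; u2·a0=0.1269·6.316=0.802 ≤ a1=1.640 → R1 fires; D=5 E=5 C=9 M=4 Z=1
Draw 3: a1=0.656, a2=1.720, a3=1.820, a4=0.585, a0=4.781; τ=−ln(0.8976)/4.781=0.023 → t=0.091; u2·a0=0.1101·4.781=0.526 ≤ a1=0.656 → R1 fires; D=6 E=5 C=9 M=3 Z=0
Draw 4: a1=0.000, a2=0.000, a3=2.184, a4=0.702, a0=2.886; τ=−ln(0.5285)/2.886=0.221 → t=0.312; u2·a0=0.9019·2.886=2.603; a1+…+a3=2.184 < 2.603 ≤ a1+…+a4=2.886 → R4 fires; D=6 E=5 C=10 M=3 Z=0
Draw 5: a1=0.000, a2=0.000, a3=2.184, a4=0.702, a0=2.886; τ=−ln(0.3314)/2.886=0.383 → t=0.694; u2·a0=0.9866·2.886=2.847; a1+…+a3=2.184 < 2.847 ≤ a1+…+a4=2.886 → R4 fires; D=6 E=5 C=11 M=3 Z=0
Draw 6: a1=0.000, a2=0.000, a3=2.184, a4=0.702, a0=2.886; τ=−ln(0.2009)/2.886=0.556 → t=1.251; u2·a0=0.9089·2.886=2.623; a1+…+a3=2.184 < 2.623 ≤ a1+…+a4=2.886 → R4 fires; D=6 E=5 C=12 M=3 Z=0
Draw 7: a1=0.000, a2=0.000, a3=2.184, a4=0.702, a0=2.886; τ=−ln(0.8456)/2.886=0.058 → t=1.309; u2·a0=0.9097·2.886=2.625; a1+…+a3=2.184 < 2.625 ≤ a1+…+a4=2.886 → R4 fires; D=6 E=5 C=13 M=3 Z=0
Draw 8: a1=0.000, a2=0.000, a3=2.184, a4=0.702, a0=2.886; τ=−ln(0.9899)/2.886=0.004 → t=1.312; u2·a0=0.9341·2.886=2.696; a1+…+a3=2.184 < 2.696 ≤ a1+…+a4=2.886 → R4 fires; D=6 E=5 C=14 M=3 Z=0
Draw 9: a1=0.000, a2=0.000, a3=2.184, a4=0.702, a0=2.886; τ=−ln(0.0846)/2.886=0.856 → t=2.168; u2·a0=0.0031·2.886=0.009; a1+a2=0.000 < 0.009 ≤ a1+…+a3=2.184 → R3 fires; D=5 E=5 C=14 M=4 Z=2
Draw 10: a1=1.312, a2=3.440, a3=1.820, a4=0.585, a0=7.157; τ=−ln(0.6430)/7.157=0.062 → t=2.230; u2·a0=0.7539·7.157=5.396; a1+a2=4.752 < 5.396 ≤ a1+…+a3=6.572 → R3 fires; D=4 E=5 C=14 M=5 Z=4
Draw 11: a1=3.280, a2=5.504, a3=1.456, a4=0.468, a0=10.708; τ=−ln(0.4729)/10.708=0.070 → t=2.300; u2·a0=0.1158·10.708=1.240 ≤ a1=3.280 → R1 fires; D=5 E=5 C=14 M=4 Z=3
Draw 12: a1=1.968, a2=5.160, a3=1.820, a4=0.585, a0=9.533; τ=−ln(0.4727)/9.533=0.079 → t=2.378; u2·a0=0.9303·9.533=8.869; a1+a2=7.128 < 8.869 ≤ a1+…+a3=8.948 → R3 fires; D=4 E=5 C=14 M=5 Z=5
Draw 13: a1=4.100, a2=6.880, a3=1.456, a4=0.468, a0=12.904; τ=−ln(0.5377)/12.904=0.048 → t=2.426 > T=2.39: stop.
Read off M at T=2.39: 5

M at T = 5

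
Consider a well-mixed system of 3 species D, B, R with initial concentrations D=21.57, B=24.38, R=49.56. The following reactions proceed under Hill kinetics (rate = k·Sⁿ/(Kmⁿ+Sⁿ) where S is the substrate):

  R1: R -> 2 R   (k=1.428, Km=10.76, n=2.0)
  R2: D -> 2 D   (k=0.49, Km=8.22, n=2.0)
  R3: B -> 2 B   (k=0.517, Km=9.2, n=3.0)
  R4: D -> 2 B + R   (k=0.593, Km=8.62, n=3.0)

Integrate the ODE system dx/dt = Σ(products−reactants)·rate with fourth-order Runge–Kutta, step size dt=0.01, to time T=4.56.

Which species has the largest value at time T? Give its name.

RK4 with dt=0.01: 456 steps to T=4.56. Trajectory (selected grid times):
t=0.00: D=21.57 B=24.38 R=49.56
t=0.51: D=21.50 B=25.20 R=50.54
t=1.01: D=21.44 B=26.00 R=51.50
t=1.52: D=21.37 B=26.82 R=52.48
t=2.03: D=21.31 B=27.65 R=53.47
t=2.53: D=21.24 B=28.45 R=54.43
t=3.04: D=21.18 B=29.27 R=55.42
t=3.55: D=21.11 B=30.10 R=56.40
t=4.05: D=21.04 B=30.90 R=57.37
t=4.56: D=20.98 B=31.73 R=58.36
At T=4.56: D=20.98 B=31.73 R=58.36; the largest is R.

Dominant species at T: R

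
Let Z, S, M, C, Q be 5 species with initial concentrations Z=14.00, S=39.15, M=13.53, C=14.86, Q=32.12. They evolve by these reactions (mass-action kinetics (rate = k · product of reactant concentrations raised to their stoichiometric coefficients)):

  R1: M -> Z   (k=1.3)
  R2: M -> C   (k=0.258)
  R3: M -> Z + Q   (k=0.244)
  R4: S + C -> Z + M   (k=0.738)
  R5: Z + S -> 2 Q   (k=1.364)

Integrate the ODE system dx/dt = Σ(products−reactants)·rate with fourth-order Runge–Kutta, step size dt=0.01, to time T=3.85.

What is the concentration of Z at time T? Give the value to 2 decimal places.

Z at T = 21.96

RK4 with dt=0.01: 385 steps to T=3.85. Trajectory (selected grid times):
t=0.00: Z=14.00 S=39.15 M=13.53 C=14.86 Q=32.12
t=0.43: Z=11.29 S=0.06 M=12.52 C=4.36 Q=87.26
t=0.86: Z=17.03 S=0.00 M=5.77 C=5.31 Q=88.28
t=1.28: Z=19.66 S=0.00 M=2.71 C=5.75 Q=88.69
t=1.71: Z=20.91 S=0.00 M=1.25 C=5.96 Q=88.89
t=2.14: Z=21.49 S=0.00 M=0.57 C=6.06 Q=88.98
t=2.57: Z=21.75 S=0.00 M=0.26 C=6.10 Q=89.02
t=2.99: Z=21.87 S=0.00 M=0.12 C=6.12 Q=89.04
t=3.42: Z=21.93 S=0.00 M=0.06 C=6.13 Q=89.05
t=3.85: Z=21.96 S=0.00 M=0.03 C=6.14 Q=89.05
Read off Z at T=3.85: 21.96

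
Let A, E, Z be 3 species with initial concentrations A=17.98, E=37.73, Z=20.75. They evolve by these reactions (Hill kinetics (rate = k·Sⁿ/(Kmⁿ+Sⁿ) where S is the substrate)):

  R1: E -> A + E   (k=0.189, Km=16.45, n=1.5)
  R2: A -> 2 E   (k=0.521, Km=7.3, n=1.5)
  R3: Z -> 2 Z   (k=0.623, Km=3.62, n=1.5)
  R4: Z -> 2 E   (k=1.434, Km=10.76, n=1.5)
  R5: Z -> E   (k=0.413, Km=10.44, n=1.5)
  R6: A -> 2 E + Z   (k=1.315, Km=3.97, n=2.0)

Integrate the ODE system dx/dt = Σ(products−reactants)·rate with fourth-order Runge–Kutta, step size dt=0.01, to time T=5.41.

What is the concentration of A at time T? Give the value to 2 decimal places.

RK4 with dt=0.01: 541 steps to T=5.41. Trajectory (selected grid times):
t=0.00: A=17.98 E=37.73 Z=20.75
t=0.60: A=17.07 E=41.16 Z=21.04
t=1.20: A=16.18 E=44.59 Z=21.32
t=1.80: A=15.29 E=48.00 Z=21.59
t=2.40: A=14.42 E=51.40 Z=21.85
t=3.01: A=13.54 E=54.84 Z=22.11
t=3.61: A=12.70 E=58.20 Z=22.35
t=4.21: A=11.87 E=61.54 Z=22.58
t=4.81: A=11.06 E=64.85 Z=22.80
t=5.41: A=10.26 E=68.12 Z=23.00
Read off A at T=5.41: 10.26

A at T = 10.26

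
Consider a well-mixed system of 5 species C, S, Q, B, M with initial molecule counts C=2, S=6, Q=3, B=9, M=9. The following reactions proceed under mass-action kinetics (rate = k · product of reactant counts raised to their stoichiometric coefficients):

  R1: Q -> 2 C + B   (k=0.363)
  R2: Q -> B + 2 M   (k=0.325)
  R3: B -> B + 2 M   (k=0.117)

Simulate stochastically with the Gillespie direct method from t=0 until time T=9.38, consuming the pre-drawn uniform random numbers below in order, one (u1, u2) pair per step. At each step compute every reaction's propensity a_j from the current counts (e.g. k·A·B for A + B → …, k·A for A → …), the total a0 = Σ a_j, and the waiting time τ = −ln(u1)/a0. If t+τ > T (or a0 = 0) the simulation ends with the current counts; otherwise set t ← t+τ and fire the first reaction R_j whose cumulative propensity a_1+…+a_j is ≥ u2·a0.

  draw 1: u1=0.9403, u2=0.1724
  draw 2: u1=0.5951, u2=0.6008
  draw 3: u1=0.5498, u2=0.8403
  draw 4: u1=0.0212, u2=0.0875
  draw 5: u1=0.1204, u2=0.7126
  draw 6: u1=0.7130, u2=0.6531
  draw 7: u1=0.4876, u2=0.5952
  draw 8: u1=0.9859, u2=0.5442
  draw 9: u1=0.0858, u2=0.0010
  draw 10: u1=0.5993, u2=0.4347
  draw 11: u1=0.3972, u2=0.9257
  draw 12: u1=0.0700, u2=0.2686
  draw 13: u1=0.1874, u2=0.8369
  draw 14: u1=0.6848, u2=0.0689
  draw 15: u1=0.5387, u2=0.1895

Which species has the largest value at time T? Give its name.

Dominant species at T: M

t=0.000: C=2 S=6 Q=3 B=9 M=9
Draw 1: a1=1.089, a2=0.975, a3=1.053, a0=3.117; τ=−ln(0.9403)/3.117=0.020 → t=0.020; u2·a0=0.1724·3.117=0.537 ≤ a1=1.089 → R1 fires; C=4 S=6 Q=2 B=10 M=9
Draw 2: a1=0.726, a2=0.650, a3=1.170, a0=2.546; τ=−ln(0.5951)/2.546=0.204 → t=0.224; u2·a0=0.6008·2.546=1.530; a1+a2=1.376 < 1.530 ≤ a1+…+a3=2.546 → R3 fires; C=4 S=6 Q=2 B=10 M=11
Draw 3: a1=0.726, a2=0.650, a3=1.170, a0=2.546; τ=−ln(0.5498)/2.546=0.235 → t=0.459; u2·a0=0.8403·2.546=2.139; a1+a2=1.376 < 2.139 ≤ a1+…+a3=2.546 → R3 fires; C=4 S=6 Q=2 B=10 M=13
Draw 4: a1=0.726, a2=0.650, a3=1.170, a0=2.546; τ=−ln(0.0212)/2.546=1.514 → t=1.972; u2·a0=0.0875·2.546=0.223 ≤ a1=0.726 → R1 fires; C=6 S=6 Q=1 B=11 M=13
Draw 5: a1=0.363, a2=0.325, a3=1.287, a0=1.975; τ=−ln(0.1204)/1.975=1.072 → t=3.044; u2·a0=0.7126·1.975=1.407; a1+a2=0.688 < 1.407 ≤ a1+…+a3=1.975 → R3 fires; C=6 S=6 Q=1 B=11 M=15
Draw 6: a1=0.363, a2=0.325, a3=1.287, a0=1.975; τ=−ln(0.7130)/1.975=0.171 → t=3.215; u2·a0=0.6531·1.975=1.290; a1+a2=0.688 < 1.290 ≤ a1+…+a3=1.975 → R3 fires; C=6 S=6 Q=1 B=11 M=17
Draw 7: a1=0.363, a2=0.325, a3=1.287, a0=1.975; τ=−ln(0.4876)/1.975=0.364 → t=3.579; u2·a0=0.5952·1.975=1.176; a1+a2=0.688 < 1.176 ≤ a1+…+a3=1.975 → R3 fires; C=6 S=6 Q=1 B=11 M=19
Draw 8: a1=0.363, a2=0.325, a3=1.287, a0=1.975; τ=−ln(0.9859)/1.975=0.007 → t=3.586; u2·a0=0.5442·1.975=1.075; a1+a2=0.688 < 1.075 ≤ a1+…+a3=1.975 → R3 fires; C=6 S=6 Q=1 B=11 M=21
Draw 9: a1=0.363, a2=0.325, a3=1.287, a0=1.975; τ=−ln(0.0858)/1.975=1.243 → t=4.830; u2·a0=0.0010·1.975=0.002 ≤ a1=0.363 → R1 fires; C=8 S=6 Q=0 B=12 M=21
Draw 10: a1=0.000, a2=0.000, a3=1.404, a0=1.404; τ=−ln(0.5993)/1.404=0.365 → t=5.194; u2·a0=0.4347·1.404=0.610; a1+a2=0.000 < 0.610 ≤ a1+…+a3=1.404 → R3 fires; C=8 S=6 Q=0 B=12 M=23
Draw 11: a1=0.000, a2=0.000, a3=1.404, a0=1.404; τ=−ln(0.3972)/1.404=0.658 → t=5.852; u2·a0=0.9257·1.404=1.300; a1+a2=0.000 < 1.300 ≤ a1+…+a3=1.404 → R3 fires; C=8 S=6 Q=0 B=12 M=25
Draw 12: a1=0.000, a2=0.000, a3=1.404, a0=1.404; τ=−ln(0.0700)/1.404=1.894 → t=7.746; u2·a0=0.2686·1.404=0.377; a1+a2=0.000 < 0.377 ≤ a1+…+a3=1.404 → R3 fires; C=8 S=6 Q=0 B=12 M=27
Draw 13: a1=0.000, a2=0.000, a3=1.404, a0=1.404; τ=−ln(0.1874)/1.404=1.193 → t=8.939; u2·a0=0.8369·1.404=1.175; a1+a2=0.000 < 1.175 ≤ a1+…+a3=1.404 → R3 fires; C=8 S=6 Q=0 B=12 M=29
Draw 14: a1=0.000, a2=0.000, a3=1.404, a0=1.404; τ=−ln(0.6848)/1.404=0.270 → t=9.208; u2·a0=0.0689·1.404=0.097; a1+a2=0.000 < 0.097 ≤ a1+…+a3=1.404 → R3 fires; C=8 S=6 Q=0 B=12 M=31
Draw 15: a1=0.000, a2=0.000, a3=1.404, a0=1.404; τ=−ln(0.5387)/1.404=0.441 → t=9.649 > T=9.38: stop.
At T=9.38: C=8 S=6 Q=0 B=12 M=31; the largest is M.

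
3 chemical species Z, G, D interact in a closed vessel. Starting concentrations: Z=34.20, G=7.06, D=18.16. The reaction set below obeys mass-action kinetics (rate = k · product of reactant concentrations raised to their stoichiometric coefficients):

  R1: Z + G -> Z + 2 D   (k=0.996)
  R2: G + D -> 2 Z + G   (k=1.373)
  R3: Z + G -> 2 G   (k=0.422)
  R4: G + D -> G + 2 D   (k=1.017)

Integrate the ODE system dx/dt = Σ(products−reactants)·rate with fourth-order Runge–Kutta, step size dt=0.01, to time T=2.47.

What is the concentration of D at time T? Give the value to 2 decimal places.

D at T = 39.70

RK4 with dt=0.01: 247 steps to T=2.47. Trajectory (selected grid times):
t=0.00: Z=34.20 G=7.06 D=18.16
t=0.27: Z=51.85 G=0.00 D=39.69
t=0.55: Z=51.86 G=0.00 D=39.70
t=0.82: Z=51.86 G=0.00 D=39.70
t=1.10: Z=51.86 G=0.00 D=39.70
t=1.37: Z=51.86 G=0.00 D=39.70
t=1.65: Z=51.86 G=0.00 D=39.70
t=1.92: Z=51.86 G=0.00 D=39.70
t=2.20: Z=51.86 G=0.00 D=39.70
t=2.47: Z=51.86 G=0.00 D=39.70
Read off D at T=2.47: 39.70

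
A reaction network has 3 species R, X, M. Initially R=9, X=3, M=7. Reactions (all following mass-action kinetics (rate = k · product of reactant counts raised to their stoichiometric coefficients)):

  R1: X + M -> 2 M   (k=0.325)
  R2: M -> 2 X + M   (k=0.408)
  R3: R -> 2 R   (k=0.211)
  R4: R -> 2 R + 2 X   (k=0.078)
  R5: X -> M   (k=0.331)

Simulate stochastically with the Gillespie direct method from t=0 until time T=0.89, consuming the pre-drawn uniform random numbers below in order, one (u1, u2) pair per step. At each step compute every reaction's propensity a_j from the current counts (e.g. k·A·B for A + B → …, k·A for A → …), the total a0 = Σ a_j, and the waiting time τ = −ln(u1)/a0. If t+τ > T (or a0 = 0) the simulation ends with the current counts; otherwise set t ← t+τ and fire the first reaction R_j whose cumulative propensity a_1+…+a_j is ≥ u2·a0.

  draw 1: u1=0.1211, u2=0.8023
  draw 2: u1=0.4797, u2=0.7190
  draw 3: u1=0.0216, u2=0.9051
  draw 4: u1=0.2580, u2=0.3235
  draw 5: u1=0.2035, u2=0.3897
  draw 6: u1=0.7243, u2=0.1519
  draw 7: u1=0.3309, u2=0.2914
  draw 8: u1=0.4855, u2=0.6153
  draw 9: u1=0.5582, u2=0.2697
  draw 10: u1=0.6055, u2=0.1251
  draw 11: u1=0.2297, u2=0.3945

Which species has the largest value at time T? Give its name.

t=0.000: R=9 X=3 M=7
Draw 1: a1=6.825, a2=2.856, a3=1.899, a4=0.702, a5=0.993, a0=13.275; τ=−ln(0.1211)/13.275=0.159 → t=0.159; u2·a0=0.8023·13.275=10.651; a1+a2=9.681 < 10.651 ≤ a1+…+a3=11.580 → R3 fires; R=10 X=3 M=7
Draw 2: a1=6.825, a2=2.856, a3=2.110, a4=0.780, a5=0.993, a0=13.564; τ=−ln(0.4797)/13.564=0.054 → t=0.213; u2·a0=0.7190·13.564=9.753; a1+a2=9.681 < 9.753 ≤ a1+…+a3=11.791 → R3 fires; R=11 X=3 M=7
Draw 3: a1=6.825, a2=2.856, a3=2.321, a4=0.858, a5=0.993, a0=13.853; τ=−ln(0.0216)/13.853=0.277 → t=0.490; u2·a0=0.9051·13.853=12.538; a1+…+a3=12.002 < 12.538 ≤ a1+…+a4=12.860 → R4 fires; R=12 X=5 M=7
Draw 4: a1=11.375, a2=2.856, a3=2.532, a4=0.936, a5=1.655, a0=19.354; τ=−ln(0.2580)/19.354=0.070 → t=0.560; u2·a0=0.3235·19.354=6.261 ≤ a1=11.375 → R1 fires; R=12 X=4 M=8
Draw 5: a1=10.400, a2=3.264, a3=2.532, a4=0.936, a5=1.324, a0=18.456; τ=−ln(0.2035)/18.456=0.086 → t=0.646; u2·a0=0.3897·18.456=7.192 ≤ a1=10.400 → R1 fires; R=12 X=3 M=9
Draw 6: a1=8.775, a2=3.672, a3=2.532, a4=0.936, a5=0.993, a0=16.908; τ=−ln(0.7243)/16.908=0.019 → t=0.665; u2·a0=0.1519·16.908=2.568 ≤ a1=8.775 → R1 fires; R=12 X=2 M=10
Draw 7: a1=6.500, a2=4.080, a3=2.532, a4=0.936, a5=0.662, a0=14.710; τ=−ln(0.3309)/14.710=0.075 → t=0.741; u2·a0=0.2914·14.710=4.286 ≤ a1=6.500 → R1 fires; R=12 X=1 M=11
Draw 8: a1=3.575, a2=4.488, a3=2.532, a4=0.936, a5=0.331, a0=11.862; τ=−ln(0.4855)/11.862=0.061 → t=0.801; u2·a0=0.6153·11.862=7.299; a1=3.575 < 7.299 ≤ a1+a2=8.063 → R2 fires; R=12 X=3 M=11
Draw 9: a1=10.725, a2=4.488, a3=2.532, a4=0.936, a5=0.993, a0=19.674; τ=−ln(0.5582)/19.674=0.030 → t=0.831; u2·a0=0.2697·19.674=5.306 ≤ a1=10.725 → R1 fires; R=12 X=2 M=12
Draw 10: a1=7.800, a2=4.896, a3=2.532, a4=0.936, a5=0.662, a0=16.826; τ=−ln(0.6055)/16.826=0.030 → t=0.861; u2·a0=0.1251·16.826=2.105 ≤ a1=7.800 → R1 fires; R=12 X=1 M=13
Draw 11: a1=4.225, a2=5.304, a3=2.532, a4=0.936, a5=0.331, a0=13.328; τ=−ln(0.2297)/13.328=0.110 → t=0.971 > T=0.89: stop.
At T=0.89: R=12 X=1 M=13; the largest is M.

Dominant species at T: M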